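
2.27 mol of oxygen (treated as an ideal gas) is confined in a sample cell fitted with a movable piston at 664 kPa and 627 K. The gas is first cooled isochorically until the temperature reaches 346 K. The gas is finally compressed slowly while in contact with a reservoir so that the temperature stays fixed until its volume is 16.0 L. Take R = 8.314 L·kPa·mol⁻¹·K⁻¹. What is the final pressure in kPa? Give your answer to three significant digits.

From PV = nRT: V₁ = nRT₁/P₁ = 17.82 L.
Isochoric, so P/T is constant: V₂ = V₁; P₂ = P₁·(T₂/T₁) = 366.4 kPa.
Isothermal, so P V is constant: T₃ = T₂; P₃ = P₂·(V₂/V₃) = 408.1 kPa.

P₃ ≈ 408 kPa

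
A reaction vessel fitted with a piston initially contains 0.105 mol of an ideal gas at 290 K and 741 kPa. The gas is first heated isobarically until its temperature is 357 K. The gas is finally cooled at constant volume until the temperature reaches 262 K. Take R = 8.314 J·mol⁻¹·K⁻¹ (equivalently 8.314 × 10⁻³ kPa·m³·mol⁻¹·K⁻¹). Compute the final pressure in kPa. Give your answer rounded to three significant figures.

From PV = nRT: V₁ = nRT₁/P₁ = 0.0003416 m³.
Isobaric, so V/T is constant: P₂ = P₁; V₂ = V₁·(T₂/T₁) = 0.0004206 m³.
Isochoric, so P/T is constant: V₃ = V₂; P₃ = P₂·(T₃/T₂) = 543.8 kPa.

P₃ ≈ 544 kPa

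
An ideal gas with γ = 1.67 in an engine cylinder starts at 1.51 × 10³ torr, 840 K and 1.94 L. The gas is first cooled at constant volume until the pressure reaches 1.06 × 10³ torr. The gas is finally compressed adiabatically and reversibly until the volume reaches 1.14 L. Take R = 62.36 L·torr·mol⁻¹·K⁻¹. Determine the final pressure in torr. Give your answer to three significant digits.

V constant ⇒ P ∝ T: V₂ = V₁; T₂ = T₁·(P₂/P₁) = 589.7 K.
Adiabatic (γ = 1.67), T V^(γ−1) and P V^γ constant: T₃ = T₂·(V₂/V₃)^(γ−1) = 842.0 K; P₃ = P₂·(V₂/V₃)^γ = 2576 torr.

P₃ ≈ 2.58e+03 torr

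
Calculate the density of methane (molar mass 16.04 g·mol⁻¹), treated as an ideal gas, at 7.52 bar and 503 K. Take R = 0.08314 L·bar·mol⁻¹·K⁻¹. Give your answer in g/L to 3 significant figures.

ρ ≈ 2.88 g/L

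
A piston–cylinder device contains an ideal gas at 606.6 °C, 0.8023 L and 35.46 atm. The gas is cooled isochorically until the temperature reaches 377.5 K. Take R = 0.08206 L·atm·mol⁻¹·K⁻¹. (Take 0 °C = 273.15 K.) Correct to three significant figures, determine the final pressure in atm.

Convert: T₁ = 879.8 K.
V constant ⇒ P ∝ T: V₂ = V₁; P₂ = P₁·(T₂/T₁) = 15.22 atm.

P₂ ≈ 15.2 atm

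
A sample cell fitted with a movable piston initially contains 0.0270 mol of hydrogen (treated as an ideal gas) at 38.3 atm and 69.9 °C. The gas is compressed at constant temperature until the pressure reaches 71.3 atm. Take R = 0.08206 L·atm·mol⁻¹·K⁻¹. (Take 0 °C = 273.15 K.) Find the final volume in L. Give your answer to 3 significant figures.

Convert: T₁ = 343.0 K.
From PV = nRT: V₁ = nRT₁/P₁ = 0.01985 L.
Isothermal, so P V is constant: T₂ = T₁; V₂ = V₁·(P₁/P₂) = 0.01066 L.

V₂ ≈ 0.0107 L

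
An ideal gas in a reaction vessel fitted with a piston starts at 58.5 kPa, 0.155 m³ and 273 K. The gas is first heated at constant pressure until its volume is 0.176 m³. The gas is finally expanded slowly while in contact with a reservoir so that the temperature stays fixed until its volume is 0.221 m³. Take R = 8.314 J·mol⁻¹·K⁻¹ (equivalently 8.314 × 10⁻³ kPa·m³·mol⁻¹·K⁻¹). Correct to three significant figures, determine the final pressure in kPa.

P₃ ≈ 46.6 kPa

Isobaric, so V/T is constant: P₂ = P₁; T₂ = T₁·(V₂/V₁) = 310.0 K.
Isothermal, so P V is constant: T₃ = T₂; P₃ = P₂·(V₂/V₃) = 46.59 kPa.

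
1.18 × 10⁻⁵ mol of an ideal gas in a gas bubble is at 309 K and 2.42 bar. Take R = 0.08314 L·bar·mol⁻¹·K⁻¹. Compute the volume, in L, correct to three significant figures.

V ≈ 0.000125 L

PV = nRT ⇒ V = nRT/P = (1.18e-05 × 0.08314 × 309) / 2.42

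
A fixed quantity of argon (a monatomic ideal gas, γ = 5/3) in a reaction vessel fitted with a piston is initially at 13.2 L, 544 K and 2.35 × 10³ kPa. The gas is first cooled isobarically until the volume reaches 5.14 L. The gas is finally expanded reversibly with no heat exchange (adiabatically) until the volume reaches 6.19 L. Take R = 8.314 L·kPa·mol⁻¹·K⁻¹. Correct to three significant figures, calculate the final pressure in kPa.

Isobaric, so V/T is constant: P₂ = P₁; T₂ = T₁·(V₂/V₁) = 211.8 K.
Adiabatic (γ = 5/3), T V^(γ−1) and P V^γ constant: T₃ = T₂·(V₂/V₃)^(γ−1) = 187.1 K; P₃ = P₂·(V₂/V₃)^γ = 1724 kPa.

P₃ ≈ 1.72e+03 kPa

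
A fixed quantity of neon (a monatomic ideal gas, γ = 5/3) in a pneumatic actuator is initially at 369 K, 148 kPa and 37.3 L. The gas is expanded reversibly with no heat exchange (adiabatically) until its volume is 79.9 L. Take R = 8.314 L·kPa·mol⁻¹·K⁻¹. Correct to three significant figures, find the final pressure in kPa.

P₂ ≈ 41.6 kPa

Reversible adiabatic, γ = 5/3: T₂ = T₁·(V₁/V₂)^(γ−1) = 222.1 K; P₂ = P₁·(V₁/V₂)^γ = 41.58 kPa.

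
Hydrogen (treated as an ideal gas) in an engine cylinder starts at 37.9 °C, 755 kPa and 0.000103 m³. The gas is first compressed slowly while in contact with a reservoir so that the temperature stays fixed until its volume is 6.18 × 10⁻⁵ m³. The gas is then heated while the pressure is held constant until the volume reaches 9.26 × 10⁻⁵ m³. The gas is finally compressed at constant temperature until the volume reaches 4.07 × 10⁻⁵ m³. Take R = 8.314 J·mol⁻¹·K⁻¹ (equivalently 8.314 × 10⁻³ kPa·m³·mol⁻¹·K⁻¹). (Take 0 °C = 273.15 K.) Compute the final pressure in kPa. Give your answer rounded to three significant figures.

P₄ ≈ 2.86e+03 kPa

Convert: T₁ = 311.0 K.
T constant ⇒ Boyle's law P V = const: T₂ = T₁; P₂ = P₁·(V₁/V₂) = 1258 kPa.
Isobaric, so V/T is constant: P₃ = P₂; T₃ = T₂·(V₃/V₂) = 466.1 K.
Isothermal, so P V is constant: T₄ = T₃; P₄ = P₃·(V₃/V₄) = 2863 kPa.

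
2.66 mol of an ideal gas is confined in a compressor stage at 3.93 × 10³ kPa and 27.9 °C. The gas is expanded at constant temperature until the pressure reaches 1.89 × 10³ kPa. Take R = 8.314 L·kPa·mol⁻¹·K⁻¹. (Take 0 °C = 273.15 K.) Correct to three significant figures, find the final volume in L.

V₂ ≈ 3.52 L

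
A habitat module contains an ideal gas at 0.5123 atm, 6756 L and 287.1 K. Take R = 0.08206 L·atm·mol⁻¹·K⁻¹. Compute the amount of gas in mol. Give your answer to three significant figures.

n ≈ 147 mol

PV = nRT ⇒ n = PV/(RT) = (0.5123 × 6756) / (0.08206 × 287.1)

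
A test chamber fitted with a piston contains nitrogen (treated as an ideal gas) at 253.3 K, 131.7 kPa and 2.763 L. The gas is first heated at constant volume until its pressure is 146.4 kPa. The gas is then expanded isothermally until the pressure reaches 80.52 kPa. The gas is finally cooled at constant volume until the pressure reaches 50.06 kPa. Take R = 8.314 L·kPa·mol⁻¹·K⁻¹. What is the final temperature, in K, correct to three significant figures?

V constant ⇒ P ∝ T: V₂ = V₁; T₂ = T₁·(P₂/P₁) = 281.6 K.
Isothermal, so P V is constant: T₃ = T₂; V₃ = V₂·(P₂/P₃) = 5.024 L.
V constant ⇒ P ∝ T: V₄ = V₃; T₄ = T₃·(P₄/P₃) = 175.1 K.

T₄ ≈ 175 K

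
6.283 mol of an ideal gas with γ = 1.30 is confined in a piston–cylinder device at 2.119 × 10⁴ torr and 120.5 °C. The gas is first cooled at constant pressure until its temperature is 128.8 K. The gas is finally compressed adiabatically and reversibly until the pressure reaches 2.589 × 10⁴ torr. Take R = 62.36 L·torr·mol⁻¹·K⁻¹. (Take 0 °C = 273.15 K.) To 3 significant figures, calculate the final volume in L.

Convert: T₁ = 393.6 K.
From PV = nRT: V₁ = nRT₁/P₁ = 7.279 L.
P constant ⇒ V ∝ T: P₂ = P₁; V₂ = V₁·(T₂/T₁) = 2.382 L.
Reversible adiabatic, γ = 1.30: T₃ = T₂·(P₃/P₂)^((γ−1)/γ) = 134.9 K; V₃ = V₂·(P₂/P₃)^(1/γ) = 2.041 L.

V₃ ≈ 2.04 L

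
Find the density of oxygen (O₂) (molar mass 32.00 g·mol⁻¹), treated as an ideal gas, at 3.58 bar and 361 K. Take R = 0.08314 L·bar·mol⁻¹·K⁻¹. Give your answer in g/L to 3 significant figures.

ρ ≈ 3.82 g/L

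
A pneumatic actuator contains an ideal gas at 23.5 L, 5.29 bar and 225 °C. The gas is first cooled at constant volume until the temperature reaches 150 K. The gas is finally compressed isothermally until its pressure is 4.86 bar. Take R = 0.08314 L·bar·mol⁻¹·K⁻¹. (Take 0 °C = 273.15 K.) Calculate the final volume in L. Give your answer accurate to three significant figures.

Convert: T₁ = 498.1 K.
Isochoric, so P/T is constant: V₂ = V₁; P₂ = P₁·(T₂/T₁) = 1.593 bar.
Isothermal, so P V is constant: T₃ = T₂; V₃ = V₂·(P₂/P₃) = 7.702 L.

V₃ ≈ 7.70 L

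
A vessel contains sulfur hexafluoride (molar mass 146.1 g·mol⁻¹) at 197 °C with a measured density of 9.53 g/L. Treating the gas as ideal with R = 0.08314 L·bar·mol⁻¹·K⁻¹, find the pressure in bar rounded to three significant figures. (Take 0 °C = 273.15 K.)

P ≈ 2.55 bar

ρ = PM/(RT) ⇒ P = ρRT/M = (9.53 × 0.08314 × 470.1) / 146.1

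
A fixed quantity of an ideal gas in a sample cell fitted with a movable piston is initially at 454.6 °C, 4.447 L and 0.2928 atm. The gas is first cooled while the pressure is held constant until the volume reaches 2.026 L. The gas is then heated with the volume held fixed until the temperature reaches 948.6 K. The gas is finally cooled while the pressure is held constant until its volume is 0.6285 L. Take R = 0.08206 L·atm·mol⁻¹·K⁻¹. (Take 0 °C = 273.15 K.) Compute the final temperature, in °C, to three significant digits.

Convert: T₁ = 727.8 K.
P constant ⇒ V ∝ T: P₂ = P₁; T₂ = T₁·(V₂/V₁) = 331.6 K.
Isochoric, so P/T is constant: V₃ = V₂; P₃ = P₂·(T₃/T₂) = 0.8377 atm.
Isobaric, so V/T is constant: P₄ = P₃; T₄ = T₃·(V₄/V₃) = 294.3 K.

T₄ ≈ 21.1 °C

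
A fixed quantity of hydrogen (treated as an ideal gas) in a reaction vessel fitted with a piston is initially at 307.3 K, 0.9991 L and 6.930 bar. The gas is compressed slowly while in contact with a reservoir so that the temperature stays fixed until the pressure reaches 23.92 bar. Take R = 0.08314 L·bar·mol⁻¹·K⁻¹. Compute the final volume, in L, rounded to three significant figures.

T constant ⇒ Boyle's law P V = const: T₂ = T₁; V₂ = V₁·(P₁/P₂) = 0.2895 L.

V₂ ≈ 0.289 L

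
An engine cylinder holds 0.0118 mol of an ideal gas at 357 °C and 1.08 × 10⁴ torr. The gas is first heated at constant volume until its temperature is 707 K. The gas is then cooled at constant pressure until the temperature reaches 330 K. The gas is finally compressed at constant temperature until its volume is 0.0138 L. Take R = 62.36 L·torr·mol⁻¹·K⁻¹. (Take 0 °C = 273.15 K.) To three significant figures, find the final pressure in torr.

P₄ ≈ 1.76e+04 torr

Convert: T₁ = 630.1 K.
From PV = nRT: V₁ = nRT₁/P₁ = 0.04293 L.
Isochoric, so P/T is constant: V₂ = V₁; P₂ = P₁·(T₂/T₁) = 1.212e+04 torr.
Isobaric, so V/T is constant: P₃ = P₂; V₃ = V₂·(T₃/T₂) = 0.02004 L.
Isothermal, so P V is constant: T₄ = T₃; P₄ = P₃·(V₃/V₄) = 1.760e+04 torr.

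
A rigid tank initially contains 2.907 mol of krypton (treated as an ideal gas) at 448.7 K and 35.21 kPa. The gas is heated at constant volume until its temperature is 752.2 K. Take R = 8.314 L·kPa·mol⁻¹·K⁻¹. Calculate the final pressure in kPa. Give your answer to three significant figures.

From PV = nRT: V₁ = nRT₁/P₁ = 308.0 L.
V constant ⇒ P ∝ T: V₂ = V₁; P₂ = P₁·(T₂/T₁) = 59.03 kPa.

P₂ ≈ 59.0 kPa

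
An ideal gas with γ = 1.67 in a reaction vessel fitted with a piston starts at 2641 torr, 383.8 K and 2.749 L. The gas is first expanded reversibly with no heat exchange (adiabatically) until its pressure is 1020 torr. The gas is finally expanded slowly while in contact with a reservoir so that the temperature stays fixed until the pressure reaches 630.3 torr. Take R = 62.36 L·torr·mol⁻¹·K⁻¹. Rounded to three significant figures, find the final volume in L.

V₃ ≈ 7.86 L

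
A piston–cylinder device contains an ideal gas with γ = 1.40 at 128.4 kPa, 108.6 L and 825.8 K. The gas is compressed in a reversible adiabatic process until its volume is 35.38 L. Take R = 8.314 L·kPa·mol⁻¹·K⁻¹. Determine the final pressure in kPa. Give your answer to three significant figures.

P₂ ≈ 617 kPa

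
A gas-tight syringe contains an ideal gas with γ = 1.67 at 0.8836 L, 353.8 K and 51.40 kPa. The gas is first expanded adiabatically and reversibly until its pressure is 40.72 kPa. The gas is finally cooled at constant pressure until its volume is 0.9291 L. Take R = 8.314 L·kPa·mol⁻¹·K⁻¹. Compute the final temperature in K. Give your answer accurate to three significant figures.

Reversible adiabatic, γ = 1.67: T₂ = T₁·(P₂/P₁)^((γ−1)/γ) = 322.2 K; V₂ = V₁·(P₁/P₂)^(1/γ) = 1.016 L.
P constant ⇒ V ∝ T: P₃ = P₂; T₃ = T₂·(V₃/V₂) = 294.7 K.

T₃ ≈ 295 K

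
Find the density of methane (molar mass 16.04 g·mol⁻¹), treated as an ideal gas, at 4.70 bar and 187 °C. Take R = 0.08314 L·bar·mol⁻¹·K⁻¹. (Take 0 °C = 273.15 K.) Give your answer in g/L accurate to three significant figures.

ρ ≈ 1.97 g/L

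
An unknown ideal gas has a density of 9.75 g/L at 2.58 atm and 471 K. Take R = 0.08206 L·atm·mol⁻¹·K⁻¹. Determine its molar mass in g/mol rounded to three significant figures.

M ≈ 146 g/mol

ρ = PM/(RT) ⇒ M = ρRT/P = (9.75 × 0.08206 × 471.0) / 2.58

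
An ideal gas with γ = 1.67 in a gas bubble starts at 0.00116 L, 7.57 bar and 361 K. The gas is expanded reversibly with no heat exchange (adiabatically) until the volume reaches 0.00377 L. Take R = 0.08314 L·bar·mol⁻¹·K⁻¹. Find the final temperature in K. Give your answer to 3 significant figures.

Reversible adiabatic, γ = 1.67: T₂ = T₁·(V₁/V₂)^(γ−1) = 163.9 K; P₂ = P₁·(V₁/V₂)^γ = 1.057 bar.

T₂ ≈ 164 K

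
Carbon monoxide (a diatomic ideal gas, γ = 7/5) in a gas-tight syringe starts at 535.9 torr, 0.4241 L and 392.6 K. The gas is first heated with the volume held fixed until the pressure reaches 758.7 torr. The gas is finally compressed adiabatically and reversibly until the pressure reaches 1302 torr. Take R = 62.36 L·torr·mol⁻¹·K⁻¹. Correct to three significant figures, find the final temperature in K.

T₃ ≈ 649 K

Isochoric, so P/T is constant: V₂ = V₁; T₂ = T₁·(P₂/P₁) = 555.8 K.
Reversible adiabatic, γ = 7/5: T₃ = T₂·(P₃/P₂)^((γ−1)/γ) = 648.6 K; V₃ = V₂·(P₂/P₃)^(1/γ) = 0.2884 L.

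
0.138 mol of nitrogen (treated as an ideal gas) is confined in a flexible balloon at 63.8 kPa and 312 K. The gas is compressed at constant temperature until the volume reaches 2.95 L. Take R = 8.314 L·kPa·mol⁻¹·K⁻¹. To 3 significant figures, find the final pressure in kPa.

From PV = nRT: V₁ = nRT₁/P₁ = 5.611 L.
Isothermal, so P V is constant: T₂ = T₁; P₂ = P₁·(V₁/V₂) = 121.3 kPa.

P₂ ≈ 121 kPa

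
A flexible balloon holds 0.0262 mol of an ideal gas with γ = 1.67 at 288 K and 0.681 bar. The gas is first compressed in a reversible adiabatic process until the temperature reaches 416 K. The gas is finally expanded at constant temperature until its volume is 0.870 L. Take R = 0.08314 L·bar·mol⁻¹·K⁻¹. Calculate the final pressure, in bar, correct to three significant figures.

From PV = nRT: V₁ = nRT₁/P₁ = 0.9212 L.
Reversible adiabatic, γ = 1.67: P₂ = P₁·(T₂/T₁)^(γ/(γ−1)) = 1.703 bar; V₂ = V₁·(T₁/T₂)^(1/(γ−1)) = 0.5321 L.
T constant ⇒ Boyle's law P V = const: T₃ = T₂; P₃ = P₂·(V₂/V₃) = 1.042 bar.

P₃ ≈ 1.04 bar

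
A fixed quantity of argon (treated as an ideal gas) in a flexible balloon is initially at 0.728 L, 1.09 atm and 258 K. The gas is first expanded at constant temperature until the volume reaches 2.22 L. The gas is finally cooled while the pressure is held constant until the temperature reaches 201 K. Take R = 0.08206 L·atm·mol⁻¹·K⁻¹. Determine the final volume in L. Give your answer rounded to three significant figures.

V₃ ≈ 1.73 L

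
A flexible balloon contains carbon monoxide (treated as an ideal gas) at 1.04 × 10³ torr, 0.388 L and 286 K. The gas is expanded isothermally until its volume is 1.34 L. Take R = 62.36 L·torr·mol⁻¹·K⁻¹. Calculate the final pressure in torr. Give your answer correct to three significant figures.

P₂ ≈ 301 torr

T constant ⇒ Boyle's law P V = const: T₂ = T₁; P₂ = P₁·(V₁/V₂) = 301.1 torr.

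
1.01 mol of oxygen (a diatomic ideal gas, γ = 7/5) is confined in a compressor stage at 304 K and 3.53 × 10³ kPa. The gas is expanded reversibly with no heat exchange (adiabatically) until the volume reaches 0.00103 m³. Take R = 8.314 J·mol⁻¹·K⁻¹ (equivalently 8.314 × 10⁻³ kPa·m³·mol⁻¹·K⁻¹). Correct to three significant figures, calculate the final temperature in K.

From PV = nRT: V₁ = nRT₁/P₁ = 0.0007232 m³.
Adiabatic (γ = 7/5), T V^(γ−1) and P V^γ constant: T₂ = T₁·(V₁/V₂)^(γ−1) = 263.9 K; P₂ = P₁·(V₁/V₂)^γ = 2151 kPa.

T₂ ≈ 264 K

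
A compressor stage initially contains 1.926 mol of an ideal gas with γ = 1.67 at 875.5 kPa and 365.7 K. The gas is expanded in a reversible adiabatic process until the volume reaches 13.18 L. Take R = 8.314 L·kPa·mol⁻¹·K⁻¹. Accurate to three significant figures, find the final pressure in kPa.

From PV = nRT: V₁ = nRT₁/P₁ = 6.689 L.
Reversible adiabatic, γ = 1.67: T₂ = T₁·(V₁/V₂)^(γ−1) = 232.1 K; P₂ = P₁·(V₁/V₂)^γ = 282.0 kPa.

P₂ ≈ 282 kPa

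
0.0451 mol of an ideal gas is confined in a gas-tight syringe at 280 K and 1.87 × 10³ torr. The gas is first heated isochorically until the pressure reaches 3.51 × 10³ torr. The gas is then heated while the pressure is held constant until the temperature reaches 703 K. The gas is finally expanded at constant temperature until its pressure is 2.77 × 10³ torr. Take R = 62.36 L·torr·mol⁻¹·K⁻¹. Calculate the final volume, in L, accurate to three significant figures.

V₄ ≈ 0.714 L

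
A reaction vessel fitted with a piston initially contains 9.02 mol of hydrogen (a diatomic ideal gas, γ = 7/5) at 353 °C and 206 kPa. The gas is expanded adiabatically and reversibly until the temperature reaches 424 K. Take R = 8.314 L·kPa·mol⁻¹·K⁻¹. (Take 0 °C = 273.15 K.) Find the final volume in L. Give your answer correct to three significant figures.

Convert: T₁ = 626.1 K.
From PV = nRT: V₁ = nRT₁/P₁ = 227.9 L.
Reversible adiabatic, γ = 7/5: P₂ = P₁·(T₂/T₁)^(γ/(γ−1)) = 52.63 kPa; V₂ = V₁·(T₁/T₂)^(1/(γ−1)) = 604.1 L.

V₂ ≈ 604 L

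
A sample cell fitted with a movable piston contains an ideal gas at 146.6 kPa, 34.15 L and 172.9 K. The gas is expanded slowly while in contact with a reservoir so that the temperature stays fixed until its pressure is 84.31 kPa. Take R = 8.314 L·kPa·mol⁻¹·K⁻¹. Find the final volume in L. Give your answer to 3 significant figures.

V₂ ≈ 59.4 L

T constant ⇒ Boyle's law P V = const: T₂ = T₁; V₂ = V₁·(P₁/P₂) = 59.38 L.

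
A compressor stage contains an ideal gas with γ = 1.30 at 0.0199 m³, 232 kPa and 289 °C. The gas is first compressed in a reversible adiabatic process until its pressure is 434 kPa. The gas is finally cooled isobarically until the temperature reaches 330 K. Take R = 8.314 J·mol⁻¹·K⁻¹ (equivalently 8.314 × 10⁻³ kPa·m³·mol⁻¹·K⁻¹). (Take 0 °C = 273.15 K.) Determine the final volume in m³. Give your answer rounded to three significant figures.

Convert: T₁ = 562.1 K.
Adiabatic (γ = 1.30), T V^(γ−1) and P V^γ constant: T₂ = T₁·(P₂/P₁)^((γ−1)/γ) = 649.6 K; V₂ = V₁·(P₁/P₂)^(1/γ) = 0.01229 m³.
Isobaric, so V/T is constant: P₃ = P₂; V₃ = V₂·(T₃/T₂) = 0.006245 m³.

V₃ ≈ 0.00624 m³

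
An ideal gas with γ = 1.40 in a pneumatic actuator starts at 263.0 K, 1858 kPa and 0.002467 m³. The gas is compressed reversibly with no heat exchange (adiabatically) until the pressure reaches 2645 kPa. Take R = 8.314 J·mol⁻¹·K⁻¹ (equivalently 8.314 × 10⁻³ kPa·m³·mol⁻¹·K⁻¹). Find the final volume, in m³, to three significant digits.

V₂ ≈ 0.00192 m³

Adiabatic (γ = 1.40), T V^(γ−1) and P V^γ constant: T₂ = T₁·(P₂/P₁)^((γ−1)/γ) = 290.9 K; V₂ = V₁·(P₁/P₂)^(1/γ) = 0.001917 m³.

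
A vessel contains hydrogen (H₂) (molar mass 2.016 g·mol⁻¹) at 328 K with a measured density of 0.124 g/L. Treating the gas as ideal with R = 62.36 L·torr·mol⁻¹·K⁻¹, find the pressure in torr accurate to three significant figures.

ρ = PM/(RT) ⇒ P = ρRT/M = (0.124 × 62.36 × 328.0) / 2.016

P ≈ 1.26e+03 torr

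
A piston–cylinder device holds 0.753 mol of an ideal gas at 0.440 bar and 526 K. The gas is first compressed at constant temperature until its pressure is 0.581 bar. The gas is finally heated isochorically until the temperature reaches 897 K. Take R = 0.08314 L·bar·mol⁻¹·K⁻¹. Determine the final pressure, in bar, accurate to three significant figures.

P₃ ≈ 0.991 bar

From PV = nRT: V₁ = nRT₁/P₁ = 74.84 L.
Isothermal, so P V is constant: T₂ = T₁; V₂ = V₁·(P₁/P₂) = 56.68 L.
Isochoric, so P/T is constant: V₃ = V₂; P₃ = P₂·(T₃/T₂) = 0.9908 bar.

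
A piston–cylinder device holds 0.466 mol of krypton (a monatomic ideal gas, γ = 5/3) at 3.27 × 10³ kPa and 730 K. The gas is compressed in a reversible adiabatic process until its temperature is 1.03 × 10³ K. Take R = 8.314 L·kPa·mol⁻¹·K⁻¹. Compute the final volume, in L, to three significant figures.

V₂ ≈ 0.516 L

From PV = nRT: V₁ = nRT₁/P₁ = 0.8649 L.
Adiabatic (γ = 5/3), T V^(γ−1) and P V^γ constant: P₂ = P₁·(T₂/T₁)^(γ/(γ−1)) = 7733 kPa; V₂ = V₁·(T₁/T₂)^(1/(γ−1)) = 0.5161 L.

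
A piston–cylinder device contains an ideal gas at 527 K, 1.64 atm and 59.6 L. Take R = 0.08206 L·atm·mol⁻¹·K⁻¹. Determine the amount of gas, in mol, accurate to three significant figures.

n ≈ 2.26 mol

PV = nRT ⇒ n = PV/(RT) = (1.64 × 59.6) / (0.08206 × 527)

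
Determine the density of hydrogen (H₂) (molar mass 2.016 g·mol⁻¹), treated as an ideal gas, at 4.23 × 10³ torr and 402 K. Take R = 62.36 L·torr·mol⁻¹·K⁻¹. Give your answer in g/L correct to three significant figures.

ρ = PM/(RT) = (4.23e+03 × 2.016) / (62.36 × 402.0)

ρ ≈ 0.340 g/L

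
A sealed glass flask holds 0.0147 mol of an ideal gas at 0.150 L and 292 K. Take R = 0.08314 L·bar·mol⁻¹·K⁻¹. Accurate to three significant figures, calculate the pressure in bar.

P ≈ 2.38 bar

PV = nRT ⇒ P = nRT/V = (0.0147 × 0.08314 × 292) / 0.150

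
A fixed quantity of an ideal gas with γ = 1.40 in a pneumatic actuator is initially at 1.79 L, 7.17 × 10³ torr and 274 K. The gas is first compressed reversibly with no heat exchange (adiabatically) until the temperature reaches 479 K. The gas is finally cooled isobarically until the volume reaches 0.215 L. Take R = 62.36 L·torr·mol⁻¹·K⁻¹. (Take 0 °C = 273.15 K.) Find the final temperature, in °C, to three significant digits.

T₃ ≈ -40.7 °C

Reversible adiabatic, γ = 1.40: P₂ = P₁·(T₂/T₁)^(γ/(γ−1)) = 5.065e+04 torr; V₂ = V₁·(T₁/T₂)^(1/(γ−1)) = 0.4430 L.
P constant ⇒ V ∝ T: P₃ = P₂; T₃ = T₂·(V₃/V₂) = 232.5 K.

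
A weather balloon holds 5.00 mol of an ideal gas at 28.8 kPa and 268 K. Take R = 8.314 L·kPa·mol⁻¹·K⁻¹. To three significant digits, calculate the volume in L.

PV = nRT ⇒ V = nRT/P = (5.00 × 8.314 × 268) / 28.8

V ≈ 387 L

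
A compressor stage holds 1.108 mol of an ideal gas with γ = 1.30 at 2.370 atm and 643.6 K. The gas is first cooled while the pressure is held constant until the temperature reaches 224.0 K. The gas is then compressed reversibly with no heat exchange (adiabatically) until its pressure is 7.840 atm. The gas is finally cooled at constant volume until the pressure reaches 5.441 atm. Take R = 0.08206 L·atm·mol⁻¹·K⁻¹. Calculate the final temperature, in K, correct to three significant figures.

T₄ ≈ 205 K

From PV = nRT: V₁ = nRT₁/P₁ = 24.69 L.
Isobaric, so V/T is constant: P₂ = P₁; V₂ = V₁·(T₂/T₁) = 8.594 L.
Reversible adiabatic, γ = 1.30: T₃ = T₂·(P₃/P₂)^((γ−1)/γ) = 295.2 K; V₃ = V₂·(P₂/P₃)^(1/γ) = 3.424 L.
V constant ⇒ P ∝ T: V₄ = V₃; T₄ = T₃·(P₄/P₃) = 204.9 K.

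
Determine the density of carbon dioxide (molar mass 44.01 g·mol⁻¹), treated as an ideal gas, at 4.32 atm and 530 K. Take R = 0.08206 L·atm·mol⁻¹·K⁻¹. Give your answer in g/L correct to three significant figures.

ρ ≈ 4.37 g/L

ρ = PM/(RT) = (4.32 × 44.01) / (0.08206 × 530.0)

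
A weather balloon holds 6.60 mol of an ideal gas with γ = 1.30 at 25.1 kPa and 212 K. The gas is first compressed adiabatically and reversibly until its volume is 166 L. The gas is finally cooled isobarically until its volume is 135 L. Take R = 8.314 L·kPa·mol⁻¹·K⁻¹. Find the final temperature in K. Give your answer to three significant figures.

T₃ ≈ 235 K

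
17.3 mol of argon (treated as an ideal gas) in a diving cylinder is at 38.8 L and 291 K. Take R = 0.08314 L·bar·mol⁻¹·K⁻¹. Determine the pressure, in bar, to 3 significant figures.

PV = nRT ⇒ P = nRT/V = (17.3 × 0.08314 × 291) / 38.8

P ≈ 10.8 bar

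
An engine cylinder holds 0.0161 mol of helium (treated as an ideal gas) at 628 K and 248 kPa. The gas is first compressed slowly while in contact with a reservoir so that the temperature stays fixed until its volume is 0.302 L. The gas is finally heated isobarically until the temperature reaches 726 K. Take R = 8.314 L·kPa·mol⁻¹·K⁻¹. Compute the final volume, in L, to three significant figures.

V₃ ≈ 0.349 L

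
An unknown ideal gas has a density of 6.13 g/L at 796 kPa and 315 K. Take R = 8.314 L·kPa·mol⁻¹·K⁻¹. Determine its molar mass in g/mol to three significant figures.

ρ = PM/(RT) ⇒ M = ρRT/P = (6.13 × 8.314 × 315.0) / 796

M ≈ 20.2 g/mol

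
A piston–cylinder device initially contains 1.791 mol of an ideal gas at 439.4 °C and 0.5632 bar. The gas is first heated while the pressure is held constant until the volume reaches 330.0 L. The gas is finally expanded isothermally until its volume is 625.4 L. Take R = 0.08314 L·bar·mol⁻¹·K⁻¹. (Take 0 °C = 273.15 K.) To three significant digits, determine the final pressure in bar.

P₃ ≈ 0.297 bar

Convert: T₁ = 712.5 K.
From PV = nRT: V₁ = nRT₁/P₁ = 188.4 L.
P constant ⇒ V ∝ T: P₂ = P₁; T₂ = T₁·(V₂/V₁) = 1248 K.
Isothermal, so P V is constant: T₃ = T₂; P₃ = P₂·(V₂/V₃) = 0.2972 bar.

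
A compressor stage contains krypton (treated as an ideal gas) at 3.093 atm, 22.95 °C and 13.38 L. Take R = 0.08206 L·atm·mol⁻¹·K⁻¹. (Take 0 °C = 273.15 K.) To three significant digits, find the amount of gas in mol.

n ≈ 1.70 mol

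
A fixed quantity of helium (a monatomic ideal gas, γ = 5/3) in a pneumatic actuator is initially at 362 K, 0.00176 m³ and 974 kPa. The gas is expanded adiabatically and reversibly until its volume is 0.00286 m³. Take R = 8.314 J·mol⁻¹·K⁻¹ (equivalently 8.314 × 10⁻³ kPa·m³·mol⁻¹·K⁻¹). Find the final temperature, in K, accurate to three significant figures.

Reversible adiabatic, γ = 5/3: T₂ = T₁·(V₁/V₂)^(γ−1) = 261.9 K; P₂ = P₁·(V₁/V₂)^γ = 433.6 kPa.

T₂ ≈ 262 K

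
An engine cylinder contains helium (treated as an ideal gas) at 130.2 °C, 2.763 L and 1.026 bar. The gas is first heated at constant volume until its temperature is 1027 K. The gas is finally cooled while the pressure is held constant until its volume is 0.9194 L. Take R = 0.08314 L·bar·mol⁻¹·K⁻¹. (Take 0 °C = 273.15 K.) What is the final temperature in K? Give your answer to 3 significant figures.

Convert: T₁ = 403.3 K.
Isochoric, so P/T is constant: V₂ = V₁; P₂ = P₁·(T₂/T₁) = 2.612 bar.
P constant ⇒ V ∝ T: P₃ = P₂; T₃ = T₂·(V₃/V₂) = 341.7 K.

T₃ ≈ 342 K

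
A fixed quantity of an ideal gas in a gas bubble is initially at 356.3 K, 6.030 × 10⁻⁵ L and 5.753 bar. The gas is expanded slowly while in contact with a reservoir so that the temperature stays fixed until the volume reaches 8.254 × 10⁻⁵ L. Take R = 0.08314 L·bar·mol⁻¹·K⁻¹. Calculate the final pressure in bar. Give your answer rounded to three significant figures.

P₂ ≈ 4.20 bar

Isothermal, so P V is constant: T₂ = T₁; P₂ = P₁·(V₁/V₂) = 4.203 bar.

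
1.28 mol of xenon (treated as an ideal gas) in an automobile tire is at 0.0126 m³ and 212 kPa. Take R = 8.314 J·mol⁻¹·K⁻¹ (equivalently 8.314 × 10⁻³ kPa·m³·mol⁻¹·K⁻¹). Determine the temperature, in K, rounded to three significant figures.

T ≈ 251 K

PV = nRT ⇒ T = PV/(nR) = (212 × 0.0126) / (1.28 × 8.314 × 10⁻³)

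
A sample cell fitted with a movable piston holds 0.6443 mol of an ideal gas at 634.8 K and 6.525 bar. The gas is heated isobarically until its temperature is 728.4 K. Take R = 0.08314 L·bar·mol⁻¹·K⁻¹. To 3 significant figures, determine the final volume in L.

V₂ ≈ 5.98 L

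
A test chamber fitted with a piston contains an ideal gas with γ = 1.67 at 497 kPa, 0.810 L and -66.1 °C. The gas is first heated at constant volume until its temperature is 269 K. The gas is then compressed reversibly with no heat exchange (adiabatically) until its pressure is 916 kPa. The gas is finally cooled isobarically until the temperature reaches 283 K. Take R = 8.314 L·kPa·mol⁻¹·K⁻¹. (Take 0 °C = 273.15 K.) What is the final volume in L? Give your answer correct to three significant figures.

V₄ ≈ 0.601 L

Convert: T₁ = 207.0 K.
Isochoric, so P/T is constant: V₂ = V₁; P₂ = P₁·(T₂/T₁) = 645.7 kPa.
Reversible adiabatic, γ = 1.67: T₃ = T₂·(P₃/P₂)^((γ−1)/γ) = 309.5 K; V₃ = V₂·(P₂/P₃)^(1/γ) = 0.6570 L.
P constant ⇒ V ∝ T: P₄ = P₃; V₄ = V₃·(T₄/T₃) = 0.6007 L.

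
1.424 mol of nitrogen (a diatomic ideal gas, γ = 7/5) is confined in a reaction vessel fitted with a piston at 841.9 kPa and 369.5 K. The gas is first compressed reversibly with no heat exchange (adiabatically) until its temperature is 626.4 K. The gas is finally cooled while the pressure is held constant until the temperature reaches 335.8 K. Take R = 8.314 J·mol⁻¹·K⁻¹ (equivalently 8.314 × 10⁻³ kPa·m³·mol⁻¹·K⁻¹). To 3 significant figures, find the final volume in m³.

V₃ ≈ 0.000744 m³

From PV = nRT: V₁ = nRT₁/P₁ = 0.005196 m³.
Adiabatic (γ = 7/5), T V^(γ−1) and P V^γ constant: P₂ = P₁·(T₂/T₁)^(γ/(γ−1)) = 5341 kPa; V₂ = V₁·(T₁/T₂)^(1/(γ−1)) = 0.001389 m³.
P constant ⇒ V ∝ T: P₃ = P₂; V₃ = V₂·(T₃/T₂) = 0.0007444 m³.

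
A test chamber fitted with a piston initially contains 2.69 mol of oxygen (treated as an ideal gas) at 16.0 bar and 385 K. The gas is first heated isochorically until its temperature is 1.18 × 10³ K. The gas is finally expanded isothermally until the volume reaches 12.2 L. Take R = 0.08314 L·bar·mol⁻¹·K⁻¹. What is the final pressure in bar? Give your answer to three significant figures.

P₃ ≈ 21.6 bar

From PV = nRT: V₁ = nRT₁/P₁ = 5.381 L.
V constant ⇒ P ∝ T: V₂ = V₁; P₂ = P₁·(T₂/T₁) = 49.04 bar.
Isothermal, so P V is constant: T₃ = T₂; P₃ = P₂·(V₂/V₃) = 21.63 bar.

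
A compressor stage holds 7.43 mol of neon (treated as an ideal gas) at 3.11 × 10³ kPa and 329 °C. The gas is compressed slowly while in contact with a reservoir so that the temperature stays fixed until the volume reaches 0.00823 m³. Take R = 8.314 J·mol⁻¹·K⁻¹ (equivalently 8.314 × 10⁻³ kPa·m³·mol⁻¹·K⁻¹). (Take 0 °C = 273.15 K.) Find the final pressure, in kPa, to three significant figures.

P₂ ≈ 4.52e+03 kPa

Convert: T₁ = 602.1 K.
From PV = nRT: V₁ = nRT₁/P₁ = 0.01196 m³.
T constant ⇒ Boyle's law P V = const: T₂ = T₁; P₂ = P₁·(V₁/V₂) = 4520 kPa.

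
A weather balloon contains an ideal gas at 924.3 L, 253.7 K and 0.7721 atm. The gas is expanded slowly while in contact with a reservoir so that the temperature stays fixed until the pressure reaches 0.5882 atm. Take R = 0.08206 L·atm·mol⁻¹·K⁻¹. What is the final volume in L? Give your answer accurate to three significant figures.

V₂ ≈ 1.21e+03 L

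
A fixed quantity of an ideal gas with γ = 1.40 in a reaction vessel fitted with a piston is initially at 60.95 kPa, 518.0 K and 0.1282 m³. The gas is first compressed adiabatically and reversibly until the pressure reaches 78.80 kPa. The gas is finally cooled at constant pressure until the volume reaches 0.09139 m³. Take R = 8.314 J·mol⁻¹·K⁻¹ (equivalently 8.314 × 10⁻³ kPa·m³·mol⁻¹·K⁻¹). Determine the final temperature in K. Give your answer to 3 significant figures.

T₃ ≈ 477 K

Reversible adiabatic, γ = 1.40: T₂ = T₁·(P₂/P₁)^((γ−1)/γ) = 557.4 K; V₂ = V₁·(P₁/P₂)^(1/γ) = 0.1067 m³.
P constant ⇒ V ∝ T: P₃ = P₂; T₃ = T₂·(V₃/V₂) = 477.4 K.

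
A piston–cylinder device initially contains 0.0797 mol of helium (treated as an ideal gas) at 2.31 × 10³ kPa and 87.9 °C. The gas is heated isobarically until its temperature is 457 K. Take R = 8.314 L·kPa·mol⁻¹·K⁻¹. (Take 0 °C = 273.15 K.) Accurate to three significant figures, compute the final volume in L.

V₂ ≈ 0.131 L

Convert: T₁ = 361.0 K.
From PV = nRT: V₁ = nRT₁/P₁ = 0.1036 L.
Isobaric, so V/T is constant: P₂ = P₁; V₂ = V₁·(T₂/T₁) = 0.1311 L.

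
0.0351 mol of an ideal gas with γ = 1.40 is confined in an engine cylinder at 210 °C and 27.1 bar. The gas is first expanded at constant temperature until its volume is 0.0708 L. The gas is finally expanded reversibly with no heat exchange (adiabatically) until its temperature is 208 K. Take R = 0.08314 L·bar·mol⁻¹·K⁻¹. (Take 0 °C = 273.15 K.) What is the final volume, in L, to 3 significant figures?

V₃ ≈ 0.582 L

Convert: T₁ = 483.1 K.
From PV = nRT: V₁ = nRT₁/P₁ = 0.05203 L.
Isothermal, so P V is constant: T₂ = T₁; P₂ = P₁·(V₁/V₂) = 19.91 bar.
Reversible adiabatic, γ = 1.40: P₃ = P₂·(T₃/T₂)^(γ/(γ−1)) = 1.043 bar; V₃ = V₂·(T₂/T₃)^(1/(γ−1)) = 0.5822 L.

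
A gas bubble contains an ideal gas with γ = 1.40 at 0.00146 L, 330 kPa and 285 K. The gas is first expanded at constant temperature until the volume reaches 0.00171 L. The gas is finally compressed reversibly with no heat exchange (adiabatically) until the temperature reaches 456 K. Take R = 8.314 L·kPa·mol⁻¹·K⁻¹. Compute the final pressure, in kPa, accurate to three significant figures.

T constant ⇒ Boyle's law P V = const: T₂ = T₁; P₂ = P₁·(V₁/V₂) = 281.8 kPa.
Adiabatic (γ = 1.40), T V^(γ−1) and P V^γ constant: P₃ = P₂·(T₃/T₂)^(γ/(γ−1)) = 1460 kPa; V₃ = V₂·(T₂/T₃)^(1/(γ−1)) = 0.0005281 L.

P₃ ≈ 1.46e+03 kPa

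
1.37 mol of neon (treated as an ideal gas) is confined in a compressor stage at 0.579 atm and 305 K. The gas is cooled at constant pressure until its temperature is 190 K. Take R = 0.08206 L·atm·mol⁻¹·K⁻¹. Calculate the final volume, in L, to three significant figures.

V₂ ≈ 36.9 L

From PV = nRT: V₁ = nRT₁/P₁ = 59.22 L.
P constant ⇒ V ∝ T: P₂ = P₁; V₂ = V₁·(T₂/T₁) = 36.89 L.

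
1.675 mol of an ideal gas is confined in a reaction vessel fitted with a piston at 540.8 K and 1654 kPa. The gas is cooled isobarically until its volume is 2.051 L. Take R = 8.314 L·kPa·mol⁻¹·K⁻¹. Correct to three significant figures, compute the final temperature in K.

T₂ ≈ 244 K

From PV = nRT: V₁ = nRT₁/P₁ = 4.553 L.
Isobaric, so V/T is constant: P₂ = P₁; T₂ = T₁·(V₂/V₁) = 243.6 K.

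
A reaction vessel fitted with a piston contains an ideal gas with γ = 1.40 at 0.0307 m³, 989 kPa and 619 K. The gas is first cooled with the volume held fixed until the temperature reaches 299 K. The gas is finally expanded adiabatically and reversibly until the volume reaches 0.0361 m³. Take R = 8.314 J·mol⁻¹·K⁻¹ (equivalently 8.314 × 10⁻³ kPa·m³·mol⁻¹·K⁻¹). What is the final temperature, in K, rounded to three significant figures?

Isochoric, so P/T is constant: V₂ = V₁; P₂ = P₁·(T₂/T₁) = 477.7 kPa.
Adiabatic (γ = 1.40), T V^(γ−1) and P V^γ constant: T₃ = T₂·(V₂/V₃)^(γ−1) = 280.2 K; P₃ = P₂·(V₂/V₃)^γ = 380.8 kPa.

T₃ ≈ 280 K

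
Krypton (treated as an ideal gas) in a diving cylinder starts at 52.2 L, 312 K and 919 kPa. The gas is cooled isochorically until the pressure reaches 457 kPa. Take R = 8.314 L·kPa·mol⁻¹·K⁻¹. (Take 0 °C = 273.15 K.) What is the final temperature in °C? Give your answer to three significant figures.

T₂ ≈ -118 °C

V constant ⇒ P ∝ T: V₂ = V₁; T₂ = T₁·(P₂/P₁) = 155.2 K.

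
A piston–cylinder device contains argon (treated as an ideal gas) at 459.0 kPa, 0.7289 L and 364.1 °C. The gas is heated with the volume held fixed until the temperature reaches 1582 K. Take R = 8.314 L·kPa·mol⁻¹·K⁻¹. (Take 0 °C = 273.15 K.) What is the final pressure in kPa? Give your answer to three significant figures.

Convert: T₁ = 637.2 K.
Isochoric, so P/T is constant: V₂ = V₁; P₂ = P₁·(T₂/T₁) = 1139 kPa.

P₂ ≈ 1.14e+03 kPa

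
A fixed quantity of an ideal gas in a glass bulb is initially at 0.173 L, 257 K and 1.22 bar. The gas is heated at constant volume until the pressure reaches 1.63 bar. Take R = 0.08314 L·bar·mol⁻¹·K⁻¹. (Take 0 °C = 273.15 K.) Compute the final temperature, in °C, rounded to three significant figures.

T₂ ≈ 70.2 °C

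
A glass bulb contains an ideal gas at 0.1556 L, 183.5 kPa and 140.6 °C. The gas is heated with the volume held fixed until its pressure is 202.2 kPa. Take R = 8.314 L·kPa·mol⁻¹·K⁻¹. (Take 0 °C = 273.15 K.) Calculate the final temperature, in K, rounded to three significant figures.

T₂ ≈ 456 K

Convert: T₁ = 413.8 K.
Isochoric, so P/T is constant: V₂ = V₁; T₂ = T₁·(P₂/P₁) = 455.9 K.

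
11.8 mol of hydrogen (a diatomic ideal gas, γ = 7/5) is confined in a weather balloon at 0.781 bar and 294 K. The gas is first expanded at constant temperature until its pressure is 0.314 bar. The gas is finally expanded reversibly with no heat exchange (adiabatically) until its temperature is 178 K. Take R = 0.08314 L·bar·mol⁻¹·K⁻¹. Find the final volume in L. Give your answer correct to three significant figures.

From PV = nRT: V₁ = nRT₁/P₁ = 369.3 L.
T constant ⇒ Boyle's law P V = const: T₂ = T₁; V₂ = V₁·(P₁/P₂) = 918.6 L.
Adiabatic (γ = 7/5), T V^(γ−1) and P V^γ constant: P₃ = P₂·(T₃/T₂)^(γ/(γ−1)) = 0.05422 bar; V₃ = V₂·(T₂/T₃)^(1/(γ−1)) = 3221 L.

V₃ ≈ 3.22e+03 L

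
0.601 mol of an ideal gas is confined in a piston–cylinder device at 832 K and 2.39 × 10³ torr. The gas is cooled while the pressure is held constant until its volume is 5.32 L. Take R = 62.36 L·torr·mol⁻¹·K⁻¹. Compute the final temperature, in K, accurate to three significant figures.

T₂ ≈ 339 K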